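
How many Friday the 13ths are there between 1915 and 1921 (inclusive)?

10

Friday-the-13ths by year:
1915: Aug
1916: Oct
1917: Apr, Jul
1918: Sep, Dec
1919: Jun
1920: Feb, Aug
1921: May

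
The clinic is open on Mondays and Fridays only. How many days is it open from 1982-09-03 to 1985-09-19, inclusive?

1982-09-03 is a Friday.
That's 1113 days from start to end, counting both.
1113 = 7 × 159, so the span is exactly 159 full weeks.
Each full week contributes 2 days from the set (Mon, Fri): 159 × 2 = 318.
Total: 318.

318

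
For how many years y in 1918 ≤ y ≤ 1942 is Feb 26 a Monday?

3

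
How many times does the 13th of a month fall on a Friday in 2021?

The 13th falls on a Friday when the month's 13th has weekday Fri.
Jan 13 is Wed; Feb 13 is Sat; Mar 13 is Sat; Apr 13 is Tue; May 13 is Thu; Jun 13 is Sun; Jul 13 is Tue; Aug 13 is Fri ✓; Sep 13 is Mon; Oct 13 is Wed; Nov 13 is Sat; Dec 13 is Mon.
Friday the 13ths: Aug.

1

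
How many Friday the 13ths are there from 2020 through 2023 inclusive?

6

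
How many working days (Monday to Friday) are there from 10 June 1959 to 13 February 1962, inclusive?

10 June 1959 is a Wednesday.
From 10 June 1959 to 13 February 1962 is 980 days inclusive.
980 = 7 × 140, so the span is exactly 140 full weeks.
Each full week contributes 5 weekdays (Mon–Fri): 140 × 5 = 700.
Total: 700.

700 weekdays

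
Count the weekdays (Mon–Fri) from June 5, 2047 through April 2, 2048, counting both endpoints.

217 weekdays

June 5, 2047 is a Wednesday.
From June 5, 2047 to April 2, 2048 is 303 days inclusive.
303 = 7 × 43 + 2, so there are 43 full weeks plus 2 extra days.
Each full week contributes 5 weekdays (Mon–Fri): 43 × 5 = 215.
The 2 extra days are Wed, Thu — 2 of them qualify.
Total: 215 + 2 = 217.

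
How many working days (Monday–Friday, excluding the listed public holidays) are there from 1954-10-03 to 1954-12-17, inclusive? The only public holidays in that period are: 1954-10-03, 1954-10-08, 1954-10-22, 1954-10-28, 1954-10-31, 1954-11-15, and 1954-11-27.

51 working days

1954-10-03 is a Sunday.
The range spans 76 days (inclusive of both endpoints).
76 = 7 × 10 + 6, so there are 10 full weeks plus 6 extra days.
Each full week contributes 5 weekdays (Mon–Fri): 10 × 5 = 50.
The 6 extra days are Sunday, Monday, Tuesday, Wednesday, Thursday, Friday — 5 of them qualify.
Total: 50 + 5 = 55.
Holidays: 1954-10-03 (Sun); 1954-10-08 (Fri); 1954-10-22 (Fri); 1954-10-28 (Thu); 1954-10-31 (Sun); 1954-11-15 (Mon); 1954-11-27 (Sat).
4 of the 7 holidays fall on weekdays; the rest are weekends and were already excluded.
Business days: 55 − 4 = 51.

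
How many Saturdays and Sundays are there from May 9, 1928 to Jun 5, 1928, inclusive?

8

May 9, 1928 is a Wednesday.
From May 9, 1928 to Jun 5, 1928 is 28 days inclusive.
28 = 7 × 4, so the span is exactly 4 full weeks.
Each full week contributes 2 weekend days (Sat, Sun): 4 × 2 = 8.
Total: 8.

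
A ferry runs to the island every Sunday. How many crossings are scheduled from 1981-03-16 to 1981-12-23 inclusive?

1981-03-16 is a Monday.
That's 283 days from start to end, counting both.
283 = 7 × 40 + 3, so there are 40 full weeks plus 3 extra days.
Each full week contributes one Sunday: 40 so far.
The 3 extra days are Monday, Tuesday, Wednesday — none qualify.
Total: 40 + 0 = 40.

40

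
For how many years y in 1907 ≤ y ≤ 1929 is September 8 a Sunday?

Day of week of September 8 in each year:
1907: Sun ✓, 1908: Tue, 1909: Wed, 1910: Thu, 1911: Fri, 1912: Sun ✓, 1913: Mon, 1914: Tue, 1915: Wed, 1916: Fri, 1917: Sat, 1918: Sun ✓, 1919: Mon, 1920: Wed, 1921: Thu, 1922: Fri, 1923: Sat, 1924: Mon, 1925: Tue, 1926: Wed, 1927: Thu, 1928: Sat, 1929: Sun ✓
Sundays: 1907, 1912, 1918, 1929.

4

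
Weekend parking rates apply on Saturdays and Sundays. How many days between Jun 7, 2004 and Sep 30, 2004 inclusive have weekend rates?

Jun 7, 2004 is a Monday.
The range spans 116 days (inclusive of both endpoints).
116 = 7 × 16 + 4, so there are 16 full weeks plus 4 extra days.
Each full week contributes 2 weekend days (Sat, Sun): 16 × 2 = 32.
The 4 extra days are Monday, Tuesday, Wednesday, Thursday — none qualify.
Total: 32 + 0 = 32.

32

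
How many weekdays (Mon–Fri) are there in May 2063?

May 1, 2063 is a Tuesday.
From May 1, 2063 to May 31, 2063 is 31 days inclusive.
31 = 7 × 4 + 3, so there are 4 full weeks plus 3 extra days.
Each full week contributes 5 weekdays (Mon–Fri): 4 × 5 = 20.
The 3 extra days are Tuesday, Wednesday, Thursday — 3 of them qualify.
Total: 20 + 3 = 23.

23 weekdays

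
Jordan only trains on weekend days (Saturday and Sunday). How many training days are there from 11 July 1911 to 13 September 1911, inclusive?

18

11 July 1911 is a Tuesday.
The range spans 65 days (inclusive of both endpoints).
65 = 7 × 9 + 2, so there are 9 full weeks plus 2 extra days.
Each full week contributes 2 weekend days (Sat, Sun): 9 × 2 = 18.
The 2 extra days are Tuesday, Wednesday — none qualify.
Total: 18 + 0 = 18.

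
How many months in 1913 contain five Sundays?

4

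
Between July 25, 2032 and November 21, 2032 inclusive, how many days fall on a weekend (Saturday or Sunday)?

July 25, 2032 is a Sunday.
That's 120 days from start to end, counting both.
120 = 7 × 17 + 1, so there are 17 full weeks plus 1 extra day.
Each full week contributes 2 weekend days (Sat, Sun): 17 × 2 = 34.
The 1 extra day is Sun — 1 of them qualifies.
Total: 34 + 1 = 35.

35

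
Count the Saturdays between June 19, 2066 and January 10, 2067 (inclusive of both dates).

30 Saturdays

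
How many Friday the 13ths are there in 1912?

The 13th falls on a Friday when the month's 13th has weekday Fri.
Jan 13 is Sat; Feb 13 is Tue; Mar 13 is Wed; Apr 13 is Sat; May 13 is Mon; Jun 13 is Thu; Jul 13 is Sat; Aug 13 is Tue; Sep 13 is Fri ✓; Oct 13 is Sun; Nov 13 is Wed; Dec 13 is Fri ✓.
Friday the 13ths: Sep, Dec.

2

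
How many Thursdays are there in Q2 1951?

13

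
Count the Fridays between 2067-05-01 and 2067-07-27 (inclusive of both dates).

12

2067-05-01 is a Sunday.
That's 88 days from start to end, counting both.
88 = 7 × 12 + 4, so there are 12 full weeks plus 4 extra days.
Each full week contributes one Friday: 12 so far.
The 4 extra days are Sun, Mon, Tue, Wed — none qualify.
Total: 12 + 0 = 12.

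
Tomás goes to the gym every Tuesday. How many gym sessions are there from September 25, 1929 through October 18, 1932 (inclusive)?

160 Tuesdays

September 25, 1929 is a Wednesday.
That's 1120 days from start to end, counting both.
1120 = 7 × 160, so the span is exactly 160 full weeks.
Each full week contributes one Tuesday: 160 so far.
Total: 160.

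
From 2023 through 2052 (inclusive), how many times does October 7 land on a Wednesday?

Day of week of October 7 in each year:
2023: Sat, 2024: Mon, 2025: Tue, 2026: Wed ✓, 2027: Thu, 2028: Sat, 2029: Sun, 2030: Mon, 2031: Tue, 2032: Thu, 2033: Fri, 2034: Sat, 2035: Sun, 2036: Tue, 2037: Wed ✓, 2038: Thu, 2039: Fri, 2040: Sun, 2041: Mon, 2042: Tue, 2043: Wed ✓, 2044: Fri, 2045: Sat, 2046: Sun, 2047: Mon, 2048: Wed ✓, 2049: Thu, 2050: Fri, 2051: Sat, 2052: Mon
Wednesdays: 2026, 2037, 2043, 2048.

4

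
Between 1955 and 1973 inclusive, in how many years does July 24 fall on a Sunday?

3

Day of week of July 24 in each year:
1955: Sun ✓, 1956: Tue, 1957: Wed, 1958: Thu, 1959: Fri, 1960: Sun ✓, 1961: Mon, 1962: Tue, 1963: Wed, 1964: Fri, 1965: Sat, 1966: Sun ✓, 1967: Mon, 1968: Wed, 1969: Thu, 1970: Fri, 1971: Sat, 1972: Mon, 1973: Tue
Sundays: 1955, 1960, 1966.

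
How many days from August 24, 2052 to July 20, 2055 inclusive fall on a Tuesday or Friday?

303

August 24, 2052 is a Saturday.
From August 24, 2052 to July 20, 2055 is 1061 days inclusive.
1061 = 7 × 151 + 4, so there are 151 full weeks plus 4 extra days.
Each full week contributes 2 days from the set (Tue, Fri): 151 × 2 = 302.
The 4 extra days are Sat, Sun, Mon, Tue — 1 of them qualifies.
Total: 302 + 1 = 303.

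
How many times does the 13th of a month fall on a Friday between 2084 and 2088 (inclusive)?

8

Friday-the-13ths by year:
2084: Oct
2085: Apr, Jul
2086: Sep, Dec
2087: Jun
2088: Feb, Aug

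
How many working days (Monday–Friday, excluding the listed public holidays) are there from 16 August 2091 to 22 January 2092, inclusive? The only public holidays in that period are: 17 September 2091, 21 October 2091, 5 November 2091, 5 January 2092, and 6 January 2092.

112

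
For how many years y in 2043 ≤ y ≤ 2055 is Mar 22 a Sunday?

3

Day of week of March 22 in each year:
2043: Sun ✓, 2044: Tue, 2045: Wed, 2046: Thu, 2047: Fri, 2048: Sun ✓, 2049: Mon, 2050: Tue, 2051: Wed, 2052: Fri, 2053: Sat, 2054: Sun ✓, 2055: Mon
Sundays: 2043, 2048, 2054.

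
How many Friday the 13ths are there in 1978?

2

The 13th falls on a Friday when the month's 13th has weekday Fri.
Jan 13 is Fri ✓; Feb 13 is Mon; Mar 13 is Mon; Apr 13 is Thu; May 13 is Sat; Jun 13 is Tue; Jul 13 is Thu; Aug 13 is Sun; Sep 13 is Wed; Oct 13 is Fri ✓; Nov 13 is Mon; Dec 13 is Wed.
Friday the 13ths: Jan, Oct.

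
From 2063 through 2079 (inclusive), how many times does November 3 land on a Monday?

2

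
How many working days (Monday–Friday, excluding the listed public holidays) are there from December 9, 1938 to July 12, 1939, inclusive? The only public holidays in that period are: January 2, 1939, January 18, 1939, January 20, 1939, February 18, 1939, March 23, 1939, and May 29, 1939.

December 9, 1938 is a Friday.
That's 216 days from start to end, counting both.
216 = 7 × 30 + 6, so there are 30 full weeks plus 6 extra days.
Each full week contributes 5 weekdays (Mon–Fri): 30 × 5 = 150.
The 6 extra days are Friday, Saturday, Sunday, Monday, Tuesday, Wednesday — 4 of them qualify.
Total: 150 + 4 = 154.
Holidays: January 2, 1939 (Mon); January 18, 1939 (Wed); January 20, 1939 (Fri); February 18, 1939 (Sat); March 23, 1939 (Thu); May 29, 1939 (Mon).
5 of the 6 holidays fall on weekdays; the rest are weekends and were already excluded.
Business days: 154 − 5 = 149.

149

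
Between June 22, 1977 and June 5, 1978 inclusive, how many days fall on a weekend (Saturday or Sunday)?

100

June 22, 1977 is a Wednesday.
That's 349 days from start to end, counting both.
349 = 7 × 49 + 6, so there are 49 full weeks plus 6 extra days.
Each full week contributes 2 weekend days (Sat, Sun): 49 × 2 = 98.
The 6 extra days are Wed, Thu, Fri, Sat, Sun, Mon — 2 of them qualify.
Total: 98 + 2 = 100.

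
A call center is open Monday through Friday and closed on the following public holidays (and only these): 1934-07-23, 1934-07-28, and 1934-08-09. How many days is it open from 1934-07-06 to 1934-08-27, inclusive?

1934-07-06 is a Friday.
From 1934-07-06 to 1934-08-27 is 53 days inclusive.
53 = 7 × 7 + 4, so there are 7 full weeks plus 4 extra days.
Each full week contributes 5 weekdays (Mon–Fri): 7 × 5 = 35.
The 4 extra days are Fri, Sat, Sun, Mon — 2 of them qualify.
Total: 35 + 2 = 37.
Holidays: 1934-07-23 (Mon); 1934-07-28 (Sat); 1934-08-09 (Thu).
2 of the 3 holidays fall on weekdays; the rest are weekends and were already excluded.
Business days: 37 − 2 = 35.

35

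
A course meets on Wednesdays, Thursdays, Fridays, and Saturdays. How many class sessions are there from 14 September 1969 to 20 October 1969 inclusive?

20

14 September 1969 is a Sunday.
From 14 September 1969 to 20 October 1969 is 37 days inclusive.
37 = 7 × 5 + 2, so there are 5 full weeks plus 2 extra days.
Each full week contributes 4 days from the set (Wed, Thu, Fri, Sat): 5 × 4 = 20.
The 2 extra days are Sun, Mon — none qualify.
Total: 20 + 0 = 20.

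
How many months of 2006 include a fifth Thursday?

4

A month has five Thursdays exactly when Thursday falls within its first (length − 28) days.
Jan: 31 days, starts Sun → 5 of Sun, Mon, Tue
Feb: 28 days, starts Wed → 5 of (none)
Mar: 31 days, starts Wed → 5 of Wed, Thu, Fri ✓
Apr: 30 days, starts Sat → 5 of Sat, Sun
May: 31 days, starts Mon → 5 of Mon, Tue, Wed
Jun: 30 days, starts Thu → 5 of Thu, Fri ✓
Jul: 31 days, starts Sat → 5 of Sat, Sun, Mon
Aug: 31 days, starts Tue → 5 of Tue, Wed, Thu ✓
Sep: 30 days, starts Fri → 5 of Fri, Sat
Oct: 31 days, starts Sun → 5 of Sun, Mon, Tue
Nov: 30 days, starts Wed → 5 of Wed, Thu ✓
Dec: 31 days, starts Fri → 5 of Fri, Sat, Sun
Months with five Thursdays: Mar, Jun, Aug, Nov.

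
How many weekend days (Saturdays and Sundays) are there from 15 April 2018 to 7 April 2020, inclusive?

15 April 2018 is a Sunday.
That's 724 days from start to end, counting both.
724 = 7 × 103 + 3, so there are 103 full weeks plus 3 extra days.
Each full week contributes 2 weekend days (Sat, Sun): 103 × 2 = 206.
The 3 extra days are Sun, Mon, Tue — 1 of them qualifies.
Total: 206 + 1 = 207.

207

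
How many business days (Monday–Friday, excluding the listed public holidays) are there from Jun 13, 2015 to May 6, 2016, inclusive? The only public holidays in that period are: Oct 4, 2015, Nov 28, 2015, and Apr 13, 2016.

234

Jun 13, 2015 is a Saturday.
The range spans 329 days (inclusive of both endpoints).
329 = 7 × 47, so the span is exactly 47 full weeks.
Each full week contributes 5 weekdays (Mon–Fri): 47 × 5 = 235.
Total: 235.
Holidays: Oct 4, 2015 (Sun); Nov 28, 2015 (Sat); Apr 13, 2016 (Wed).
1 of the 3 holidays fall on weekdays; the rest are weekends and were already excluded.
Business days: 235 − 1 = 234.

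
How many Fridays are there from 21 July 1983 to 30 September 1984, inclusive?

21 July 1983 is a Thursday.
From 21 July 1983 to 30 September 1984 is 438 days inclusive.
438 = 7 × 62 + 4, so there are 62 full weeks plus 4 extra days.
Each full week contributes one Friday: 62 so far.
The 4 extra days are Thursday, Friday, Saturday, Sunday — 1 of them qualifies.
Total: 62 + 1 = 63.

63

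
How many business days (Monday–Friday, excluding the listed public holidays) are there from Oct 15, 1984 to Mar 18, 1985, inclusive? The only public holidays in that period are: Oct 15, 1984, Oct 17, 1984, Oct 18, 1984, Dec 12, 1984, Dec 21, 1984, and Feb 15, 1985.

Oct 15, 1984 is a Monday.
From Oct 15, 1984 to Mar 18, 1985 is 155 days inclusive.
155 = 7 × 22 + 1, so there are 22 full weeks plus 1 extra day.
Each full week contributes 5 weekdays (Mon–Fri): 22 × 5 = 110.
The 1 extra day is Monday — 1 of them qualifies.
Total: 110 + 1 = 111.
Holidays: Oct 15, 1984 (Mon); Oct 17, 1984 (Wed); Oct 18, 1984 (Thu); Dec 12, 1984 (Wed); Dec 21, 1984 (Fri); Feb 15, 1985 (Fri).
All 6 holidays fall on weekdays, so subtract 6.
Business days: 111 − 6 = 105.

105 business days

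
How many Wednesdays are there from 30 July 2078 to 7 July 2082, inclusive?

30 July 2078 is a Saturday.
The range spans 1439 days (inclusive of both endpoints).
1439 = 7 × 205 + 4, so there are 205 full weeks plus 4 extra days.
Each full week contributes one Wednesday: 205 so far.
The 4 extra days are Sat, Sun, Mon, Tue — none qualify.
Total: 205 + 0 = 205.

205 Wednesdays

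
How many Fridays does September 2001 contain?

4

Sep 1, 2001 is a Saturday.
From Sep 1, 2001 to Sep 30, 2001 is 30 days inclusive.
30 = 7 × 4 + 2, so there are 4 full weeks plus 2 extra days.
Each full week contributes one Friday: 4 so far.
The 2 extra days are Saturday, Sunday — none qualify.
Total: 4 + 0 = 4.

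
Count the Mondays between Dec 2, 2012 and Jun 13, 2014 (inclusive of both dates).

Dec 2, 2012 is a Sunday.
From Dec 2, 2012 to Jun 13, 2014 is 559 days inclusive.
559 = 7 × 79 + 6, so there are 79 full weeks plus 6 extra days.
Each full week contributes one Monday: 79 so far.
The 6 extra days are Sun, Mon, Tue, Wed, Thu, Fri — 1 of them qualifies.
Total: 79 + 1 = 80.

80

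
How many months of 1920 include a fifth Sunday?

A month has five Sundays exactly when Sunday falls within its first (length − 28) days.
Jan: 31 days, starts Thu → 5 of Thu, Fri, Sat
Feb: 29 days, starts Sun → 5 of Sun ✓
Mar: 31 days, starts Mon → 5 of Mon, Tue, Wed
Apr: 30 days, starts Thu → 5 of Thu, Fri
May: 31 days, starts Sat → 5 of Sat, Sun, Mon ✓
Jun: 30 days, starts Tue → 5 of Tue, Wed
Jul: 31 days, starts Thu → 5 of Thu, Fri, Sat
Aug: 31 days, starts Sun → 5 of Sun, Mon, Tue ✓
Sep: 30 days, starts Wed → 5 of Wed, Thu
Oct: 31 days, starts Fri → 5 of Fri, Sat, Sun ✓
Nov: 30 days, starts Mon → 5 of Mon, Tue
Dec: 31 days, starts Wed → 5 of Wed, Thu, Fri
Months with five Sundays: Feb, May, Aug, Oct.

4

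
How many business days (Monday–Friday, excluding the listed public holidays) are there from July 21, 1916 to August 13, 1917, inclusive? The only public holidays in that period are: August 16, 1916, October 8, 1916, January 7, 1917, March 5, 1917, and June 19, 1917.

274 business days

July 21, 1916 is a Friday.
That's 389 days from start to end, counting both.
389 = 7 × 55 + 4, so there are 55 full weeks plus 4 extra days.
Each full week contributes 5 weekdays (Mon–Fri): 55 × 5 = 275.
The 4 extra days are Fri, Sat, Sun, Mon — 2 of them qualify.
Total: 275 + 2 = 277.
Holidays: August 16, 1916 (Wed); October 8, 1916 (Sun); January 7, 1917 (Sun); March 5, 1917 (Mon); June 19, 1917 (Tue).
3 of the 5 holidays fall on weekdays; the rest are weekends and were already excluded.
Business days: 277 − 3 = 274.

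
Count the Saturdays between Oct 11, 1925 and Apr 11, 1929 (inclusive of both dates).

Oct 11, 1925 is a Sunday.
That's 1279 days from start to end, counting both.
1279 = 7 × 182 + 5, so there are 182 full weeks plus 5 extra days.
Each full week contributes one Saturday: 182 so far.
The 5 extra days are Sun, Mon, Tue, Wed, Thu — none qualify.
Total: 182 + 0 = 182.

182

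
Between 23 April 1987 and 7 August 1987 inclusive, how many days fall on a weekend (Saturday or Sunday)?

30

23 April 1987 is a Thursday.
The range spans 107 days (inclusive of both endpoints).
107 = 7 × 15 + 2, so there are 15 full weeks plus 2 extra days.
Each full week contributes 2 weekend days (Sat, Sun): 15 × 2 = 30.
The 2 extra days are Thu, Fri — none qualify.
Total: 30 + 0 = 30.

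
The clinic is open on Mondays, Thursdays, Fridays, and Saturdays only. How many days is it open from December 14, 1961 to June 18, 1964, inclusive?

525

December 14, 1961 is a Thursday.
From December 14, 1961 to June 18, 1964 is 918 days inclusive.
918 = 7 × 131 + 1, so there are 131 full weeks plus 1 extra day.
Each full week contributes 4 days from the set (Mon, Thu, Fri, Sat): 131 × 4 = 524.
The 1 extra day is Thursday — 1 of them qualifies.
Total: 524 + 1 = 525.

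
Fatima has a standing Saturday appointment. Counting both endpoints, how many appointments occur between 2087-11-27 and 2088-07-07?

32

2087-11-27 is a Thursday.
The range spans 224 days (inclusive of both endpoints).
224 = 7 × 32, so the span is exactly 32 full weeks.
Each full week contributes one Saturday: 32 so far.
Total: 32.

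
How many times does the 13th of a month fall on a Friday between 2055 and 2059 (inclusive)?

7

Friday-the-13ths by year:
2055: Aug
2056: Oct
2057: Apr, Jul
2058: Sep, Dec
2059: Jun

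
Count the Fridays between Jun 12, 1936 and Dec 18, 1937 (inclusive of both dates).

Jun 12, 1936 is a Friday.
From Jun 12, 1936 to Dec 18, 1937 is 555 days inclusive.
555 = 7 × 79 + 2, so there are 79 full weeks plus 2 extra days.
Each full week contributes one Friday: 79 so far.
The 2 extra days are Fri, Sat — 1 of them qualifies.
Total: 79 + 1 = 80.

80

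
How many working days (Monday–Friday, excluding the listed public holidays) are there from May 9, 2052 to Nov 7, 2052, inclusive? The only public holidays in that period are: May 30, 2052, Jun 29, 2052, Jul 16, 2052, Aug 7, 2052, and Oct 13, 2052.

128

May 9, 2052 is a Thursday.
That's 183 days from start to end, counting both.
183 = 7 × 26 + 1, so there are 26 full weeks plus 1 extra day.
Each full week contributes 5 weekdays (Mon–Fri): 26 × 5 = 130.
The 1 extra day is Thursday — 1 of them qualifies.
Total: 130 + 1 = 131.
Holidays: May 30, 2052 (Thu); Jun 29, 2052 (Sat); Jul 16, 2052 (Tue); Aug 7, 2052 (Wed); Oct 13, 2052 (Sun).
3 of the 5 holidays fall on weekdays; the rest are weekends and were already excluded.
Business days: 131 − 3 = 128.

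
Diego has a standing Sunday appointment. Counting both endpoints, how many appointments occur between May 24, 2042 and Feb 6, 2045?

May 24, 2042 is a Saturday.
That's 990 days from start to end, counting both.
990 = 7 × 141 + 3, so there are 141 full weeks plus 3 extra days.
Each full week contributes one Sunday: 141 so far.
The 3 extra days are Saturday, Sunday, Monday — 1 of them qualifies.
Total: 141 + 1 = 142.

142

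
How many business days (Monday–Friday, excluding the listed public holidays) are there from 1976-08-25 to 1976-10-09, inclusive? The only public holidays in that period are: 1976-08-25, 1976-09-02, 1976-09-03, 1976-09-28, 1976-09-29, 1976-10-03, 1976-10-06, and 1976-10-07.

26

1976-08-25 is a Wednesday.
That's 46 days from start to end, counting both.
46 = 7 × 6 + 4, so there are 6 full weeks plus 4 extra days.
Each full week contributes 5 weekdays (Mon–Fri): 6 × 5 = 30.
The 4 extra days are Wednesday, Thursday, Friday, Saturday — 3 of them qualify.
Total: 30 + 3 = 33.
Holidays: 1976-08-25 (Wed); 1976-09-02 (Thu); 1976-09-03 (Fri); 1976-09-28 (Tue); 1976-09-29 (Wed); 1976-10-03 (Sun); 1976-10-06 (Wed); 1976-10-07 (Thu).
7 of the 8 holidays fall on weekdays; the rest are weekends and were already excluded.
Business days: 33 − 7 = 26.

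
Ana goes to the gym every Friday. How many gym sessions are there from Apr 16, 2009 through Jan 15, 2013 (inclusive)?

196

Apr 16, 2009 is a Thursday.
The range spans 1371 days (inclusive of both endpoints).
1371 = 7 × 195 + 6, so there are 195 full weeks plus 6 extra days.
Each full week contributes one Friday: 195 so far.
The 6 extra days are Thursday, Friday, Saturday, Sunday, Monday, Tuesday — 1 of them qualifies.
Total: 195 + 1 = 196.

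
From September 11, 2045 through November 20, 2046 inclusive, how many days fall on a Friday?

62

September 11, 2045 is a Monday.
The range spans 436 days (inclusive of both endpoints).
436 = 7 × 62 + 2, so there are 62 full weeks plus 2 extra days.
Each full week contributes one Friday: 62 so far.
The 2 extra days are Mon, Tue — none qualify.
Total: 62 + 0 = 62.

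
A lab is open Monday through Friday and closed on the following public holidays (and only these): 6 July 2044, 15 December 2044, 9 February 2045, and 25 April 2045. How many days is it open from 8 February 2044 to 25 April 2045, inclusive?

313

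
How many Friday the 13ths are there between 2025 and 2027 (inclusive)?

Friday-the-13ths by year:
2025: Jun
2026: Feb, Mar, Nov
2027: Aug

5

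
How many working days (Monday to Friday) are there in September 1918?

21 weekdays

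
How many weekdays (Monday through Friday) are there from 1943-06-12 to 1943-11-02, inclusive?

1943-06-12 is a Saturday.
From 1943-06-12 to 1943-11-02 is 144 days inclusive.
144 = 7 × 20 + 4, so there are 20 full weeks plus 4 extra days.
Each full week contributes 5 weekdays (Mon–Fri): 20 × 5 = 100.
The 4 extra days are Sat, Sun, Mon, Tue — 2 of them qualify.
Total: 100 + 2 = 102.

102 weekdays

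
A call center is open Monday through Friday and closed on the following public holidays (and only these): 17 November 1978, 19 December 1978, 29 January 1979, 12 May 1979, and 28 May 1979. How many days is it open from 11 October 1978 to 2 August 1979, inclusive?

11 October 1978 is a Wednesday.
That's 296 days from start to end, counting both.
296 = 7 × 42 + 2, so there are 42 full weeks plus 2 extra days.
Each full week contributes 5 weekdays (Mon–Fri): 42 × 5 = 210.
The 2 extra days are Wednesday, Thursday — 2 of them qualify.
Total: 210 + 2 = 212.
Holidays: 17 November 1978 (Fri); 19 December 1978 (Tue); 29 January 1979 (Mon); 12 May 1979 (Sat); 28 May 1979 (Mon).
4 of the 5 holidays fall on weekdays; the rest are weekends and were already excluded.
Business days: 212 − 4 = 208.

208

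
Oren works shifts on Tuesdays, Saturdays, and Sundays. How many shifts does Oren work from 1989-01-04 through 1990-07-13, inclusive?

237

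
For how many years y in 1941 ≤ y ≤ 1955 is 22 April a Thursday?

3

Day of week of April 22 in each year:
1941: Tue, 1942: Wed, 1943: Thu ✓, 1944: Sat, 1945: Sun, 1946: Mon, 1947: Tue, 1948: Thu ✓, 1949: Fri, 1950: Sat, 1951: Sun, 1952: Tue, 1953: Wed, 1954: Thu ✓, 1955: Fri
Thursdays: 1943, 1948, 1954.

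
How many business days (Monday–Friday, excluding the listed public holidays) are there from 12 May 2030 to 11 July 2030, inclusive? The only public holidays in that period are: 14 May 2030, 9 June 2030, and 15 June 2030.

12 May 2030 is a Sunday.
That's 61 days from start to end, counting both.
61 = 7 × 8 + 5, so there are 8 full weeks plus 5 extra days.
Each full week contributes 5 weekdays (Mon–Fri): 8 × 5 = 40.
The 5 extra days are Sun, Mon, Tue, Wed, Thu — 4 of them qualify.
Total: 40 + 4 = 44.
Holidays: 14 May 2030 (Tue); 9 June 2030 (Sun); 15 June 2030 (Sat).
1 of the 3 holidays fall on weekdays; the rest are weekends and were already excluded.
Business days: 44 − 1 = 43.

43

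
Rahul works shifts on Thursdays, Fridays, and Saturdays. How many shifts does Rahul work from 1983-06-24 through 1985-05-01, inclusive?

290

1983-06-24 is a Friday.
That's 678 days from start to end, counting both.
678 = 7 × 96 + 6, so there are 96 full weeks plus 6 extra days.
Each full week contributes 3 days from the set (Thu, Fri, Sat): 96 × 3 = 288.
The 6 extra days are Fri, Sat, Sun, Mon, Tue, Wed — 2 of them qualify.
Total: 288 + 2 = 290.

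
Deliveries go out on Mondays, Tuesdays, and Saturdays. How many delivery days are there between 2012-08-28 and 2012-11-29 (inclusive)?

40

2012-08-28 is a Tuesday.
The range spans 94 days (inclusive of both endpoints).
94 = 7 × 13 + 3, so there are 13 full weeks plus 3 extra days.
Each full week contributes 3 days from the set (Mon, Tue, Sat): 13 × 3 = 39.
The 3 extra days are Tue, Wed, Thu — 1 of them qualifies.
Total: 39 + 1 = 40.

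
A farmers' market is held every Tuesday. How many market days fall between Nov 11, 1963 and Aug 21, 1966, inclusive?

Nov 11, 1963 is a Monday.
From Nov 11, 1963 to Aug 21, 1966 is 1015 days inclusive.
1015 = 7 × 145, so the span is exactly 145 full weeks.
Each full week contributes one Tuesday: 145 so far.
Total: 145.

145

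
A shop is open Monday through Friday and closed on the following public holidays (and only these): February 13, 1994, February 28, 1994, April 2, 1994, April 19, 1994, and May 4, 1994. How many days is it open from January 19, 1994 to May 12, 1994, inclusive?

79 business days

January 19, 1994 is a Wednesday.
From January 19, 1994 to May 12, 1994 is 114 days inclusive.
114 = 7 × 16 + 2, so there are 16 full weeks plus 2 extra days.
Each full week contributes 5 weekdays (Mon–Fri): 16 × 5 = 80.
The 2 extra days are Wednesday, Thursday — 2 of them qualify.
Total: 80 + 2 = 82.
Holidays: February 13, 1994 (Sun); February 28, 1994 (Mon); April 2, 1994 (Sat); April 19, 1994 (Tue); May 4, 1994 (Wed).
3 of the 5 holidays fall on weekdays; the rest are weekends and were already excluded.
Business days: 82 − 3 = 79.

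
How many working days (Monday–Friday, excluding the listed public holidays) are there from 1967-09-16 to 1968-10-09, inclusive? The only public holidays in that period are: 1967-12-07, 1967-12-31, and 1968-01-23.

1967-09-16 is a Saturday.
That's 390 days from start to end, counting both.
390 = 7 × 55 + 5, so there are 55 full weeks plus 5 extra days.
Each full week contributes 5 weekdays (Mon–Fri): 55 × 5 = 275.
The 5 extra days are Sat, Sun, Mon, Tue, Wed — 3 of them qualify.
Total: 275 + 3 = 278.
Holidays: 1967-12-07 (Thu); 1967-12-31 (Sun); 1968-01-23 (Tue).
2 of the 3 holidays fall on weekdays; the rest are weekends and were already excluded.
Business days: 278 − 2 = 276.

276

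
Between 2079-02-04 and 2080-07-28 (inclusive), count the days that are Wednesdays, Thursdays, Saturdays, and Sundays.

2079-02-04 is a Saturday.
The range spans 541 days (inclusive of both endpoints).
541 = 7 × 77 + 2, so there are 77 full weeks plus 2 extra days.
Each full week contributes 4 days from the set (Wed, Thu, Sat, Sun): 77 × 4 = 308.
The 2 extra days are Saturday, Sunday — 2 of them qualify.
Total: 308 + 2 = 310.

310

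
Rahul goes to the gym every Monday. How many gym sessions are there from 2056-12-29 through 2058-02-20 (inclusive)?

60 Mondays

2056-12-29 is a Friday.
That's 419 days from start to end, counting both.
419 = 7 × 59 + 6, so there are 59 full weeks plus 6 extra days.
Each full week contributes one Monday: 59 so far.
The 6 extra days are Friday, Saturday, Sunday, Monday, Tuesday, Wednesday — 1 of them qualifies.
Total: 59 + 1 = 60.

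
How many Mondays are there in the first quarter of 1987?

13

Jan 1, 1987 is a Thursday.
The range spans 90 days (inclusive of both endpoints).
90 = 7 × 12 + 6, so there are 12 full weeks plus 6 extra days.
Each full week contributes one Monday: 12 so far.
The 6 extra days are Thu, Fri, Sat, Sun, Mon, Tue — 1 of them qualifies.
Total: 12 + 1 = 13.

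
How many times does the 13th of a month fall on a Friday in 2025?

The 13th falls on a Friday when the month's 13th has weekday Fri.
Jan 13 is Mon; Feb 13 is Thu; Mar 13 is Thu; Apr 13 is Sun; May 13 is Tue; Jun 13 is Fri ✓; Jul 13 is Sun; Aug 13 is Wed; Sep 13 is Sat; Oct 13 is Mon; Nov 13 is Thu; Dec 13 is Sat.
Friday the 13ths: Jun.

1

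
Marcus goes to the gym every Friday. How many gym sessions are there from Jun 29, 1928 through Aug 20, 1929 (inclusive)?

Jun 29, 1928 is a Friday.
That's 418 days from start to end, counting both.
418 = 7 × 59 + 5, so there are 59 full weeks plus 5 extra days.
Each full week contributes one Friday: 59 so far.
The 5 extra days are Fri, Sat, Sun, Mon, Tue — 1 of them qualifies.
Total: 59 + 1 = 60.

60 Fridays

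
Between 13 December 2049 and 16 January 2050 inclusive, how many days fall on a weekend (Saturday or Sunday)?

13 December 2049 is a Monday.
The range spans 35 days (inclusive of both endpoints).
35 = 7 × 5, so the span is exactly 5 full weeks.
Each full week contributes 2 weekend days (Sat, Sun): 5 × 2 = 10.
Total: 10.

10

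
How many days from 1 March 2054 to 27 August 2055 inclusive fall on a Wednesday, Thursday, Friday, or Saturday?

311

1 March 2054 is a Sunday.
That's 545 days from start to end, counting both.
545 = 7 × 77 + 6, so there are 77 full weeks plus 6 extra days.
Each full week contributes 4 days from the set (Wed, Thu, Fri, Sat): 77 × 4 = 308.
The 6 extra days are Sunday, Monday, Tuesday, Wednesday, Thursday, Friday — 3 of them qualify.
Total: 308 + 3 = 311.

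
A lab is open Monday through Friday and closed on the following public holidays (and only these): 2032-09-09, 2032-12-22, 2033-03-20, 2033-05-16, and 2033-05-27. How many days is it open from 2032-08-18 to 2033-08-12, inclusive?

254

2032-08-18 is a Wednesday.
The range spans 360 days (inclusive of both endpoints).
360 = 7 × 51 + 3, so there are 51 full weeks plus 3 extra days.
Each full week contributes 5 weekdays (Mon–Fri): 51 × 5 = 255.
The 3 extra days are Wed, Thu, Fri — 3 of them qualify.
Total: 255 + 3 = 258.
Holidays: 2032-09-09 (Thu); 2032-12-22 (Wed); 2033-03-20 (Sun); 2033-05-16 (Mon); 2033-05-27 (Fri).
4 of the 5 holidays fall on weekdays; the rest are weekends and were already excluded.
Business days: 258 − 4 = 254.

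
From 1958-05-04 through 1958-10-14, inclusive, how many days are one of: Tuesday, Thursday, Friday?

1958-05-04 is a Sunday.
The range spans 164 days (inclusive of both endpoints).
164 = 7 × 23 + 3, so there are 23 full weeks plus 3 extra days.
Each full week contributes 3 days from the set (Tue, Thu, Fri): 23 × 3 = 69.
The 3 extra days are Sunday, Monday, Tuesday — 1 of them qualifies.
Total: 69 + 1 = 70.

70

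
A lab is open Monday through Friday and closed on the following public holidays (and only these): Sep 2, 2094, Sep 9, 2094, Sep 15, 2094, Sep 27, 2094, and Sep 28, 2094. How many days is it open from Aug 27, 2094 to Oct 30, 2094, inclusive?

41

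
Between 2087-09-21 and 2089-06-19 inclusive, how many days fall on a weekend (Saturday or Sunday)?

183

2087-09-21 is a Sunday.
From 2087-09-21 to 2089-06-19 is 638 days inclusive.
638 = 7 × 91 + 1, so there are 91 full weeks plus 1 extra day.
Each full week contributes 2 weekend days (Sat, Sun): 91 × 2 = 182.
The 1 extra day is Sun — 1 of them qualifies.
Total: 182 + 1 = 183.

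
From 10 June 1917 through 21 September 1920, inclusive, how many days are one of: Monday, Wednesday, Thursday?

514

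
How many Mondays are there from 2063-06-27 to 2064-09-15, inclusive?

64

2063-06-27 is a Wednesday.
That's 447 days from start to end, counting both.
447 = 7 × 63 + 6, so there are 63 full weeks plus 6 extra days.
Each full week contributes one Monday: 63 so far.
The 6 extra days are Wednesday, Thursday, Friday, Saturday, Sunday, Monday — 1 of them qualifies.
Total: 63 + 1 = 64.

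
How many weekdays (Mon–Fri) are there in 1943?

261

1943-01-01 is a Friday.
That's 365 days from start to end, counting both.
365 = 7 × 52 + 1, so there are 52 full weeks plus 1 extra day.
Each full week contributes 5 weekdays (Mon–Fri): 52 × 5 = 260.
The 1 extra day is Fri — 1 of them qualifies.
Total: 260 + 1 = 261.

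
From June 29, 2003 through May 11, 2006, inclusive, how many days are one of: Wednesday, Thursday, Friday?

June 29, 2003 is a Sunday.
The range spans 1048 days (inclusive of both endpoints).
1048 = 7 × 149 + 5, so there are 149 full weeks plus 5 extra days.
Each full week contributes 3 days from the set (Wed, Thu, Fri): 149 × 3 = 447.
The 5 extra days are Sunday, Monday, Tuesday, Wednesday, Thursday — 2 of them qualify.
Total: 447 + 2 = 449.

449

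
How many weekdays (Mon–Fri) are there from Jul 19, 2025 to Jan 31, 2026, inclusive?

Jul 19, 2025 is a Saturday.
That's 197 days from start to end, counting both.
197 = 7 × 28 + 1, so there are 28 full weeks plus 1 extra day.
Each full week contributes 5 weekdays (Mon–Fri): 28 × 5 = 140.
The 1 extra day is Saturday — none qualify.
Total: 140 + 0 = 140.

140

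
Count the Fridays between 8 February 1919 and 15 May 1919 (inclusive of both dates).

13 Fridays

8 February 1919 is a Saturday.
That's 97 days from start to end, counting both.
97 = 7 × 13 + 6, so there are 13 full weeks plus 6 extra days.
Each full week contributes one Friday: 13 so far.
The 6 extra days are Saturday, Sunday, Monday, Tuesday, Wednesday, Thursday — none qualify.
Total: 13 + 0 = 13.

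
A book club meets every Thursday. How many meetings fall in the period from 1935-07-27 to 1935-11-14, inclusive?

16 Thursdays

1935-07-27 is a Saturday.
The range spans 111 days (inclusive of both endpoints).
111 = 7 × 15 + 6, so there are 15 full weeks plus 6 extra days.
Each full week contributes one Thursday: 15 so far.
The 6 extra days are Saturday, Sunday, Monday, Tuesday, Wednesday, Thursday — 1 of them qualifies.
Total: 15 + 1 = 16.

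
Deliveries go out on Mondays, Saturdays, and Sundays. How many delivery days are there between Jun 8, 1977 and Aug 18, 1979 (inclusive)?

343

Jun 8, 1977 is a Wednesday.
That's 802 days from start to end, counting both.
802 = 7 × 114 + 4, so there are 114 full weeks plus 4 extra days.
Each full week contributes 3 days from the set (Mon, Sat, Sun): 114 × 3 = 342.
The 4 extra days are Wednesday, Thursday, Friday, Saturday — 1 of them qualifies.
Total: 342 + 1 = 343.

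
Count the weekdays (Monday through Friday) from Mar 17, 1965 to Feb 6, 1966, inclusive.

233 weekdays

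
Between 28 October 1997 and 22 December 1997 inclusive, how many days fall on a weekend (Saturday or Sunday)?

16

28 October 1997 is a Tuesday.
That's 56 days from start to end, counting both.
56 = 7 × 8, so the span is exactly 8 full weeks.
Each full week contributes 2 weekend days (Sat, Sun): 8 × 2 = 16.
Total: 16.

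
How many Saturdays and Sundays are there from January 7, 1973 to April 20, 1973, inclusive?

January 7, 1973 is a Sunday.
The range spans 104 days (inclusive of both endpoints).
104 = 7 × 14 + 6, so there are 14 full weeks plus 6 extra days.
Each full week contributes 2 weekend days (Sat, Sun): 14 × 2 = 28.
The 6 extra days are Sunday, Monday, Tuesday, Wednesday, Thursday, Friday — 1 of them qualifies.
Total: 28 + 1 = 29.

29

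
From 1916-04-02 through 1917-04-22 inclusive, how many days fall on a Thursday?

1916-04-02 is a Sunday.
The range spans 386 days (inclusive of both endpoints).
386 = 7 × 55 + 1, so there are 55 full weeks plus 1 extra day.
Each full week contributes one Thursday: 55 so far.
The 1 extra day is Sunday — none qualify.
Total: 55 + 0 = 55.

55 Thursdays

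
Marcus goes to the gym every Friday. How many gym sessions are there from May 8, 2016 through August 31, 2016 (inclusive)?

May 8, 2016 is a Sunday.
That's 116 days from start to end, counting both.
116 = 7 × 16 + 4, so there are 16 full weeks plus 4 extra days.
Each full week contributes one Friday: 16 so far.
The 4 extra days are Sunday, Monday, Tuesday, Wednesday — none qualify.
Total: 16 + 0 = 16.

16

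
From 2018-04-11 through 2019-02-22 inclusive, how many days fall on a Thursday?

46 Thursdays

2018-04-11 is a Wednesday.
From 2018-04-11 to 2019-02-22 is 318 days inclusive.
318 = 7 × 45 + 3, so there are 45 full weeks plus 3 extra days.
Each full week contributes one Thursday: 45 so far.
The 3 extra days are Wed, Thu, Fri — 1 of them qualifies.
Total: 45 + 1 = 46.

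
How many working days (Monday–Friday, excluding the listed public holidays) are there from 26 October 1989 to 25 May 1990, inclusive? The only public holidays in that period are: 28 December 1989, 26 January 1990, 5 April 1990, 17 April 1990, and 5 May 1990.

26 October 1989 is a Thursday.
That's 212 days from start to end, counting both.
212 = 7 × 30 + 2, so there are 30 full weeks plus 2 extra days.
Each full week contributes 5 weekdays (Mon–Fri): 30 × 5 = 150.
The 2 extra days are Thu, Fri — 2 of them qualify.
Total: 150 + 2 = 152.
Holidays: 28 December 1989 (Thu); 26 January 1990 (Fri); 5 April 1990 (Thu); 17 April 1990 (Tue); 5 May 1990 (Sat).
4 of the 5 holidays fall on weekdays; the rest are weekends and were already excluded.
Business days: 152 − 4 = 148.

148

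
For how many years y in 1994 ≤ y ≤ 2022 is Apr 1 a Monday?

Day of week of April 1 in each year:
1994: Fri, 1995: Sat, 1996: Mon ✓, 1997: Tue, 1998: Wed, 1999: Thu, 2000: Sat, 2001: Sun, 2002: Mon ✓, 2003: Tue, 2004: Thu, 2005: Fri, 2006: Sat, 2007: Sun, 2008: Tue, 2009: Wed, 2010: Thu, 2011: Fri, 2012: Sun, 2013: Mon ✓, 2014: Tue, 2015: Wed, 2016: Fri, 2017: Sat, 2018: Sun, 2019: Mon ✓, 2020: Wed, 2021: Thu, 2022: Fri
Mondays: 1996, 2002, 2013, 2019.

4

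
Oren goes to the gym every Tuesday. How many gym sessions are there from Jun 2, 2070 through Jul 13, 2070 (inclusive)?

Jun 2, 2070 is a Monday.
The range spans 42 days (inclusive of both endpoints).
42 = 7 × 6, so the span is exactly 6 full weeks.
Each full week contributes one Tuesday: 6 so far.
Total: 6.

6 Tuesdays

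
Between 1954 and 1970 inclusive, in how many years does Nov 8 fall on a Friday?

Day of week of November 8 in each year:
1954: Mon, 1955: Tue, 1956: Thu, 1957: Fri ✓, 1958: Sat, 1959: Sun, 1960: Tue, 1961: Wed, 1962: Thu, 1963: Fri ✓, 1964: Sun, 1965: Mon, 1966: Tue, 1967: Wed, 1968: Fri ✓, 1969: Sat, 1970: Sun
Fridays: 1957, 1963, 1968.

3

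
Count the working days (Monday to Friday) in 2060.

262 weekdays

January 1, 2060 is a Thursday.
From January 1, 2060 to December 31, 2060 is 366 days inclusive.
366 = 7 × 52 + 2, so there are 52 full weeks plus 2 extra days.
Each full week contributes 5 weekdays (Mon–Fri): 52 × 5 = 260.
The 2 extra days are Thursday, Friday — 2 of them qualify.
Total: 260 + 2 = 262.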